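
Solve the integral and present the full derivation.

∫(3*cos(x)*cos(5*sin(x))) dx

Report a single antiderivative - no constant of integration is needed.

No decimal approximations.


Step 1. Substitute u = sin(x), turning ∫(3*cos(x)*cos(5*sin(x))) dx into ∫(3*cos(5*u)) du: now ∫(3*cos(5*u)) du.
Step 2. Evaluate the standard form: now 3*sin(5*u)/5.
Step 3. Substitute back u = sin(x): now 3*sin(5*sin(x))/5.
Answer: 3*sin(5*sin(x))/5.


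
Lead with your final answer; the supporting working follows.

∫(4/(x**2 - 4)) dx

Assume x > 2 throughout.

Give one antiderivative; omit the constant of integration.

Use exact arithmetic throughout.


The answer is log(x - 2) - log(x + 2).
Step 1. Decompose ∫(4/(x**2 - 4)) dx by partial fractions, 4/(x**2 - 4) = -1/(x + 2) + 1/(x - 2): now ∫(1/(x - 2)) dx + ∫(-1/(x + 2)) dx.
Step 2. Evaluate the standard form [assuming x > 2]: now log(x - 2) + ∫(-1/(x + 2)) dx.
Step 3. Evaluate the standard form [assuming x > -2]: now log(x - 2) - log(x + 2).
Answer: log(x - 2) - log(x + 2).


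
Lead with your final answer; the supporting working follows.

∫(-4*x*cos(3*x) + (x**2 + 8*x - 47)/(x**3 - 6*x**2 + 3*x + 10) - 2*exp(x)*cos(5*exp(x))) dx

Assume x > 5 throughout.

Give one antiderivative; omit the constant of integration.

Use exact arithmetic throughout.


The answer is -4*x*sin(3*x)/3 + log(x - 5) + 3*log(x - 2) - 3*log(x + 1) - 2*sin(5*exp(x))/5 - 4*cos(3*x)/9.
Step 1. Rewrite: now ∫(-4*x*cos(3*x)) dx + ∫((x**2 + 8*x - 47)/(x**3 - 6*x**2 + 3*x + 10)) dx + ∫(-2*exp(x)*cos(5*exp(x))) dx.
Step 2. Substitute u = exp(x), turning ∫(-2*exp(x)*cos(5*exp(x))) dx into ∫(-2*cos(5*u)) du: now ∫(-4*x*cos(3*x)) dx + ∫((x**2 + 8*x - 47)/(x**3 - 6*x**2 + 3*x + 10)) dx + ∫(-2*cos(5*u)) du.
Step 3. Evaluate the standard form: now -2*sin(5*u)/5 + ∫(-4*x*cos(3*x)) dx + ∫((x**2 + 8*x - 47)/(x**3 - 6*x**2 + 3*x + 10)) dx.
Step 4. Substitute back u = exp(x): now -2*sin(5*exp(x))/5 + ∫(-4*x*cos(3*x)) dx + ∫((x**2 + 8*x - 47)/(x**3 - 6*x**2 + 3*x + 10)) dx.
Step 5. Decompose ∫((x**2 + 8*x - 47)/(x**3 - 6*x**2 + 3*x + 10)) dx by partial fractions, (x**2 + 8*x - 47)/(x**3 - 6*x**2 + 3*x + 10) = -3/(x + 1) + 3/(x - 2) + 1/(x - 5): now -2*sin(5*exp(x))/5 + ∫(-4*x*cos(3*x)) dx + ∫(1/(x - 5)) dx + ∫(3/(x - 2)) dx + ∫(-3/(x + 1)) dx.
Step 6. Evaluate the standard form [assuming x > 2]: now 3*log(x - 2) - 2*sin(5*exp(x))/5 + ∫(-4*x*cos(3*x)) dx + ∫(1/(x - 5)) dx + ∫(-3/(x + 1)) dx.
Step 7. Evaluate the standard form [assuming x > 5]: now log(x - 5) + 3*log(x - 2) - 2*sin(5*exp(x))/5 + ∫(-4*x*cos(3*x)) dx + ∫(-3/(x + 1)) dx.
Step 8. Evaluate the standard form [assuming x > -1]: now log(x - 5) + 3*log(x - 2) - 3*log(x + 1) - 2*sin(5*exp(x))/5 + ∫(-4*x*cos(3*x)) dx.
Step 9. Integrate ∫(-4*x*cos(3*x)) dx by parts with u = x, dv = (-4*cos(3*x)) dx, so v = -4*sin(3*x)/3: now -4*x*sin(3*x)/3 + log(x - 5) + 3*log(x - 2) - 3*log(x + 1) - 2*sin(5*exp(x))/5 + ∫(4*sin(3*x)/3) dx.
Step 10. Evaluate the standard form: now -4*x*sin(3*x)/3 + log(x - 5) + 3*log(x - 2) - 3*log(x + 1) - 2*sin(5*exp(x))/5 - 4*cos(3*x)/9.
Answer: -4*x*sin(3*x)/3 + log(x - 5) + 3*log(x - 2) - 3*log(x + 1) - 2*sin(5*exp(x))/5 - 4*cos(3*x)/9.


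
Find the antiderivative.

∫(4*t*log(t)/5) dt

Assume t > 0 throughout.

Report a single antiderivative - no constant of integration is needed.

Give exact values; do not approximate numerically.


Answer: 2*t**2*log(t)/5 - t**2/5.


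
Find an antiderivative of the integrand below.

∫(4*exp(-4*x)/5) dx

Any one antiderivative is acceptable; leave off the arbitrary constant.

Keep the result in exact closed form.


Answer: -exp(-4*x)/5.


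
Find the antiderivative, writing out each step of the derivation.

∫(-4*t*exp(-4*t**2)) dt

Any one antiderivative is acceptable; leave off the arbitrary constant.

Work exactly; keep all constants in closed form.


Step 1. Substitute u = t**2, turning ∫(-4*t*exp(-4*t**2)) dt into ∫(-2*exp(-4*u)) du: now ∫(-2*exp(-4*u)) du.
Step 2. Evaluate the standard form: now exp(-4*u)/2.
Step 3. Substitute back u = t**2: now exp(-4*t**2)/2.
Answer: exp(-4*t**2)/2.


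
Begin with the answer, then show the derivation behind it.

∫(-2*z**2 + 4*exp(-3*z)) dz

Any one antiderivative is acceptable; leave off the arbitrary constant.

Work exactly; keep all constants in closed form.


The answer is -2*z**3/3 - 4*exp(-3*z)/3.
Step 1. Rewrite: now ∫(-2*z**2) dz + ∫(4*exp(-3*z)) dz.
Step 2. Evaluate the standard form: now -2*z**3/3 + ∫(4*exp(-3*z)) dz.
Step 3. Evaluate the standard form: now -2*z**3/3 - 4*exp(-3*z)/3.
Answer: -2*z**3/3 - 4*exp(-3*z)/3.


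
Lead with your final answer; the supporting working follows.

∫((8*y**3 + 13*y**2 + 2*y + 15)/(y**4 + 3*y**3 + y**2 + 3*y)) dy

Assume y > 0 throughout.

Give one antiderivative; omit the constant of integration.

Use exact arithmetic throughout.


The answer is 5*log(y) + 3*log(y + 3) - 2*atan(y).
Step 1. Decompose ∫((8*y**3 + 13*y**2 + 2*y + 15)/(y**4 + 3*y**3 + y**2 + 3*y)) dy by partial fractions, (8*y**3 + 13*y**2 + 2*y + 15)/(y**4 + 3*y**3 + y**2 + 3*y) = -2/(y**2 + 1) + 3/(y + 3) + 5/y: now ∫(5/y) dy + ∫(3/(y + 3)) dy + ∫(-2/(y**2 + 1)) dy.
Step 2. Evaluate the standard form [assuming y > 0]: now 5*log(y) + ∫(3/(y + 3)) dy + ∫(-2/(y**2 + 1)) dy.
Step 3. Evaluate the standard form [assuming y > -3]: now 5*log(y) + 3*log(y + 3) + ∫(-2/(y**2 + 1)) dy.
Step 4. Evaluate the standard form: now 5*log(y) + 3*log(y + 3) - 2*atan(y).
Answer: 5*log(y) + 3*log(y + 3) - 2*atan(y).


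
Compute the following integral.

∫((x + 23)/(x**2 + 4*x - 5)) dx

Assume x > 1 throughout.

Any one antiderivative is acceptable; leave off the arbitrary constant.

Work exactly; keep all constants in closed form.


Answer: 4*log(x - 1) - 3*log(x + 5).


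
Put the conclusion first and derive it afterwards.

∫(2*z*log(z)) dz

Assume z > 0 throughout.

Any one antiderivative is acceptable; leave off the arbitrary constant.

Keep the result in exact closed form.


The answer is z**2*log(z) - z**2/2.
Step 1. Integrate ∫(2*z*log(z)) dz by parts with u = log(z), dv = (2*z) dz, so v = z**2 [assuming z > 0]: now z**2*log(z) + ∫(-z) dz.
Step 2. Evaluate the standard form: now z**2*log(z) - z**2/2.
Answer: z**2*log(z) - z**2/2.


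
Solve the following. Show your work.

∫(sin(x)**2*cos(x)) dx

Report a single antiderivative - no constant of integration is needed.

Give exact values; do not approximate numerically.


Step 1. Substitute u = sin(x), turning ∫(sin(x)**2*cos(x)) dx into ∫(u**2) du: now ∫(u**2) du.
Step 2. Evaluate the standard form: now u**3/3.
Step 3. Substitute back u = sin(x): now sin(x)**3/3.
Answer: sin(x)**3/3.


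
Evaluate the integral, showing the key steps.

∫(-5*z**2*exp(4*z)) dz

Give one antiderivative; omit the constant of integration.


Step 1. Integrate ∫(-5*z**2*exp(4*z)) dz by parts with u = z**2, dv = (-5*exp(4*z)) dz, so v = -5*exp(4*z)/4: now -5*z**2*exp(4*z)/4 + ∫(5*z*exp(4*z)/2) dz.
Step 2. Integrate ∫(5*z*exp(4*z)/2) dz by parts with u = z, dv = (5*exp(4*z)/2) dz, so v = 5*exp(4*z)/8: now -5*z**2*exp(4*z)/4 + 5*z*exp(4*z)/8 + ∫(-5*exp(4*z)/8) dz.
Step 3. Evaluate the standard form: now -5*z**2*exp(4*z)/4 + 5*z*exp(4*z)/8 - 5*exp(4*z)/32.
Answer: -5*z**2*exp(4*z)/4 + 5*z*exp(4*z)/8 - 5*exp(4*z)/32.


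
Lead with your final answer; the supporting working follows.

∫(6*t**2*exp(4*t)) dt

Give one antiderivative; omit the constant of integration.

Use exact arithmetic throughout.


The answer is 3*t**2*exp(4*t)/2 - 3*t*exp(4*t)/4 + 3*exp(4*t)/16.
Step 1. Integrate ∫(6*t**2*exp(4*t)) dt by parts with u = t**2, dv = (6*exp(4*t)) dt, so v = 3*exp(4*t)/2: now 3*t**2*exp(4*t)/2 + ∫(-3*t*exp(4*t)) dt.
Step 2. Integrate ∫(-3*t*exp(4*t)) dt by parts with u = t, dv = (-3*exp(4*t)) dt, so v = -3*exp(4*t)/4: now 3*t**2*exp(4*t)/2 - 3*t*exp(4*t)/4 + ∫(3*exp(4*t)/4) dt.
Step 3. Evaluate the standard form: now 3*t**2*exp(4*t)/2 - 3*t*exp(4*t)/4 + 3*exp(4*t)/16.
Answer: 3*t**2*exp(4*t)/2 - 3*t*exp(4*t)/4 + 3*exp(4*t)/16.


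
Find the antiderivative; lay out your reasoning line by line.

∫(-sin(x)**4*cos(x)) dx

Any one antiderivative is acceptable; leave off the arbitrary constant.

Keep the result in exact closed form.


Step 1. Substitute u = sin(x), turning ∫(-sin(x)**4*cos(x)) dx into ∫(-u**4) du: now ∫(-u**4) du.
Step 2. Evaluate the standard form: now -u**5/5.
Step 3. Substitute back u = sin(x): now -sin(x)**5/5.
Answer: -sin(x)**5/5.


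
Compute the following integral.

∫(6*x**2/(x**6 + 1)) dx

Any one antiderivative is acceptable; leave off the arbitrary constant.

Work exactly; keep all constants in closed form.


Answer: 2*atan(x**3).


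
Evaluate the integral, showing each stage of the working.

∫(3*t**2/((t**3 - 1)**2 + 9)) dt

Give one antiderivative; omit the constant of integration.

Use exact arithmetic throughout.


Step 1. Substitute u = t**3 - 1, turning ∫(3*t**2/((t**3 - 1)**2 + 9)) dt into ∫(1/(u**2 + 9)) du: now ∫(1/(u**2 + 9)) du.
Step 2. Evaluate the standard form: now atan(u/3)/3.
Step 3. Substitute back u = t**3 - 1: now atan(t**3/3 - 1/3)/3.
Answer: atan(t**3/3 - 1/3)/3.


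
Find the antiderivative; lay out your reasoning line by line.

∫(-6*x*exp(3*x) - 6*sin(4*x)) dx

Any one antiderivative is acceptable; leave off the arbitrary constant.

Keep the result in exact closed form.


Step 1. Rewrite: now ∫(-6*x*exp(3*x)) dx + ∫(-6*sin(4*x)) dx.
Step 2. Integrate ∫(-6*x*exp(3*x)) dx by parts with u = x, dv = (-6*exp(3*x)) dx, so v = -2*exp(3*x): now -2*x*exp(3*x) + ∫(2*exp(3*x)) dx + ∫(-6*sin(4*x)) dx.
Step 3. Evaluate the standard form: now -2*x*exp(3*x) + 2*exp(3*x)/3 + ∫(-6*sin(4*x)) dx.
Step 4. Evaluate the standard form: now -2*x*exp(3*x) + 2*exp(3*x)/3 + 3*cos(4*x)/2.
Answer: -2*x*exp(3*x) + 2*exp(3*x)/3 + 3*cos(4*x)/2.


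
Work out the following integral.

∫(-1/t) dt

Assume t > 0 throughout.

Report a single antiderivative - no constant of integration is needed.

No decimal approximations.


Answer: -log(t).


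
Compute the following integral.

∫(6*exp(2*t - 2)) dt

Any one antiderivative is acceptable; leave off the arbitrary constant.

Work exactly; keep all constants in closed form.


Answer: 3*exp(2*t - 2).


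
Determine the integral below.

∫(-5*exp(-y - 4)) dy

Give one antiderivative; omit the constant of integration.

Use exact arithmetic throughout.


Answer: 5*exp(-y - 4).


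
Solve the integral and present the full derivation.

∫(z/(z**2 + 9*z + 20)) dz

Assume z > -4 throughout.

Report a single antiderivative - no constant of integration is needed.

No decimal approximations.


Step 1. Decompose ∫(z/(z**2 + 9*z + 20)) dz by partial fractions, z/(z**2 + 9*z + 20) = 5/(z + 5) - 4/(z + 4): now ∫(-4/(z + 4)) dz + ∫(5/(z + 5)) dz.
Step 2. Evaluate the standard form [assuming z > -5]: now 5*log(z + 5) + ∫(-4/(z + 4)) dz.
Step 3. Evaluate the standard form [assuming z > -4]: now -4*log(z + 4) + 5*log(z + 5).
Answer: -4*log(z + 4) + 5*log(z + 5).


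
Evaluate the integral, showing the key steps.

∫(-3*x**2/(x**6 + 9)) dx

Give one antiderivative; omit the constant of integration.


Step 1. Substitute u = x**3, turning ∫(-3*x**2/(x**6 + 9)) dx into ∫(-1/(u**2 + 9)) du: now ∫(-1/(u**2 + 9)) du.
Step 2. Evaluate the standard form: now -atan(u/3)/3.
Step 3. Substitute back u = x**3: now -atan(x**3/3)/3.
Answer: -atan(x**3/3)/3.


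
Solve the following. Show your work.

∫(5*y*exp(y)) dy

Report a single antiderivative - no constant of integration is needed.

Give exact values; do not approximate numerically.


Step 1. Integrate ∫(5*y*exp(y)) dy by parts with u = y, dv = (5*exp(y)) dy, so v = 5*exp(y): now 5*y*exp(y) + ∫(-5*exp(y)) dy.
Step 2. Evaluate the standard form: now 5*y*exp(y) - 5*exp(y).
Answer: 5*y*exp(y) - 5*exp(y).


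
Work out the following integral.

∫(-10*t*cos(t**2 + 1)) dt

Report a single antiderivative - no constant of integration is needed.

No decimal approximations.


Answer: -5*sin(t**2 + 1).


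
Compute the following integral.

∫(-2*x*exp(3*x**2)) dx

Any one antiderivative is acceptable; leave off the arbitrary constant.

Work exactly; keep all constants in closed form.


Answer: -exp(3*x**2)/3.


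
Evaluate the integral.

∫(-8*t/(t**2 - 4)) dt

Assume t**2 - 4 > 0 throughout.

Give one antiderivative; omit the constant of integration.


Answer: -4*log(t**2 - 4).


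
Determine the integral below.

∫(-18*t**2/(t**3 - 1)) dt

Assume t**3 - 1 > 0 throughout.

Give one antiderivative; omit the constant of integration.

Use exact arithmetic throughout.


Answer: -6*log(t**3 - 1).


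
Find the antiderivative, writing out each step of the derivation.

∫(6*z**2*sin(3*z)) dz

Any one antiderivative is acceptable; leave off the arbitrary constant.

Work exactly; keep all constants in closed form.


Step 1. Integrate ∫(6*z**2*sin(3*z)) dz by parts with u = z**2, dv = (6*sin(3*z)) dz, so v = -2*cos(3*z): now -2*z**2*cos(3*z) + ∫(4*z*cos(3*z)) dz.
Step 2. Integrate ∫(4*z*cos(3*z)) dz by parts with u = z, dv = (4*cos(3*z)) dz, so v = 4*sin(3*z)/3: now -2*z**2*cos(3*z) + 4*z*sin(3*z)/3 + ∫(-4*sin(3*z)/3) dz.
Step 3. Evaluate the standard form: now -2*z**2*cos(3*z) + 4*z*sin(3*z)/3 + 4*cos(3*z)/9.
Answer: -2*z**2*cos(3*z) + 4*z*sin(3*z)/3 + 4*cos(3*z)/9.


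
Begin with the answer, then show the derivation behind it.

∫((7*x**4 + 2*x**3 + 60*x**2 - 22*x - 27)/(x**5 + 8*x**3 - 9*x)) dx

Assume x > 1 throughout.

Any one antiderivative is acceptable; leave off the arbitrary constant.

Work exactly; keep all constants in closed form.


The answer is 3*log(x) + log(x - 1) + 3*log(x + 1) + 4*atan(x/3)/3.
Step 1. Decompose ∫((7*x**4 + 2*x**3 + 60*x**2 - 22*x - 27)/(x**5 + 8*x**3 - 9*x)) dx by partial fractions, (7*x**4 + 2*x**3 + 60*x**2 - 22*x - 27)/(x**5 + 8*x**3 - 9*x) = 4/(x**2 + 9) + 3/(x + 1) + 1/(x - 1) + 3/x: now ∫(3/x) dx + ∫(1/(x - 1)) dx + ∫(3/(x + 1)) dx + ∫(4/(x**2 + 9)) dx.
Step 2. Evaluate the standard form [assuming x > 1]: now log(x - 1) + ∫(3/x) dx + ∫(3/(x + 1)) dx + ∫(4/(x**2 + 9)) dx.
Step 3. Evaluate the standard form [assuming x > 0]: now 3*log(x) + log(x - 1) + ∫(3/(x + 1)) dx + ∫(4/(x**2 + 9)) dx.
Step 4. Evaluate the standard form [assuming x > -1]: now 3*log(x) + log(x - 1) + 3*log(x + 1) + ∫(4/(x**2 + 9)) dx.
Step 5. Evaluate the standard form: now 3*log(x) + log(x - 1) + 3*log(x + 1) + 4*atan(x/3)/3.
Answer: 3*log(x) + log(x - 1) + 3*log(x + 1) + 4*atan(x/3)/3.


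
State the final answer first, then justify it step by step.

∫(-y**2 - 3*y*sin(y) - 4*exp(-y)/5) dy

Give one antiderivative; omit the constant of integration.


The answer is -y**3/3 + 3*y*cos(y) - 3*sin(y) + 4*exp(-y)/5.
Step 1. Rewrite: now ∫(-y**2) dy + ∫(-3*y*sin(y)) dy + ∫(-4*exp(-y)/5) dy.
Step 2. Evaluate the standard form: now -y**3/3 + ∫(-3*y*sin(y)) dy + ∫(-4*exp(-y)/5) dy.
Step 3. Integrate ∫(-3*y*sin(y)) dy by parts with u = y, dv = (-3*sin(y)) dy, so v = 3*cos(y): now -y**3/3 + 3*y*cos(y) + ∫(-4*exp(-y)/5) dy + ∫(-3*cos(y)) dy.
Step 4. Evaluate the standard form: now -y**3/3 + 3*y*cos(y) - 3*sin(y) + ∫(-4*exp(-y)/5) dy.
Step 5. Evaluate the standard form: now -y**3/3 + 3*y*cos(y) - 3*sin(y) + 4*exp(-y)/5.
Answer: -y**3/3 + 3*y*cos(y) - 3*sin(y) + 4*exp(-y)/5.


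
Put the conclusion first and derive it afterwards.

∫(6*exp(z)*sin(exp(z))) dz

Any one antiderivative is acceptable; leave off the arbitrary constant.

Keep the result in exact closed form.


The answer is -6*cos(exp(z)).
Step 1. Substitute u = exp(z), turning ∫(6*exp(z)*sin(exp(z))) dz into ∫(6*sin(u)) du: now ∫(6*sin(u)) du.
Step 2. Evaluate the standard form: now -6*cos(u).
Step 3. Substitute back u = exp(z): now -6*cos(exp(z)).
Answer: -6*cos(exp(z)).


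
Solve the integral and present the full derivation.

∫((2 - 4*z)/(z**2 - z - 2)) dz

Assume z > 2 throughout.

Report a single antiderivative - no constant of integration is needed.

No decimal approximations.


Step 1. Decompose ∫((2 - 4*z)/(z**2 - z - 2)) dz by partial fractions, (2 - 4*z)/(z**2 - z - 2) = -2/(z + 1) - 2/(z - 2): now ∫(-2/(z - 2)) dz + ∫(-2/(z + 1)) dz.
Step 2. Evaluate the standard form [assuming z > 2]: now -2*log(z - 2) + ∫(-2/(z + 1)) dz.
Step 3. Evaluate the standard form [assuming z > -1]: now -2*log(z - 2) - 2*log(z + 1).
Answer: -2*log(z - 2) - 2*log(z + 1).


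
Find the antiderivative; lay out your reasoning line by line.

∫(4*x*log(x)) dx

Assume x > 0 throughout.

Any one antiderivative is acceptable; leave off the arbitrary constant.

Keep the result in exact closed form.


Step 1. Integrate ∫(4*x*log(x)) dx by parts with u = log(x), dv = (4*x) dx, so v = 2*x**2 [assuming x > 0]: now 2*x**2*log(x) + ∫(-2*x) dx.
Step 2. Evaluate the standard form: now 2*x**2*log(x) - x**2.
Answer: 2*x**2*log(x) - x**2.


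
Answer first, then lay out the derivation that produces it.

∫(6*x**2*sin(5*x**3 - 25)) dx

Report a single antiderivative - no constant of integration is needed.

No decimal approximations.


The answer is -2*cos(5*x**3 - 25)/5.
Step 1. Substitute u = x**3 - 5, turning ∫(6*x**2*sin(5*x**3 - 25)) dx into ∫(2*sin(5*u)) du: now ∫(2*sin(5*u)) du.
Step 2. Evaluate the standard form: now -2*cos(5*u)/5.
Step 3. Substitute back u = x**3 - 5: now -2*cos(5*x**3 - 25)/5.
Answer: -2*cos(5*x**3 - 25)/5.


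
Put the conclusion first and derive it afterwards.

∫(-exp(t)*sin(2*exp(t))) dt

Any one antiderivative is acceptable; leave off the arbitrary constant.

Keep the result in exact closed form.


The answer is cos(2*exp(t))/2.
Step 1. Substitute u = exp(t), turning ∫(-exp(t)*sin(2*exp(t))) dt into ∫(-sin(2*u)) du: now ∫(-sin(2*u)) du.
Step 2. Evaluate the standard form: now cos(2*u)/2.
Step 3. Substitute back u = exp(t): now cos(2*exp(t))/2.
Answer: cos(2*exp(t))/2.


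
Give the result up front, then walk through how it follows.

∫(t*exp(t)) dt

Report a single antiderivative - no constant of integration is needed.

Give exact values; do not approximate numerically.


The answer is t*exp(t) - exp(t).
Step 1. Integrate ∫(t*exp(t)) dt by parts with u = t, dv = (exp(t)) dt, so v = exp(t): now t*exp(t) + ∫(-exp(t)) dt.
Step 2. Evaluate the standard form: now t*exp(t) - exp(t).
Answer: t*exp(t) - exp(t).


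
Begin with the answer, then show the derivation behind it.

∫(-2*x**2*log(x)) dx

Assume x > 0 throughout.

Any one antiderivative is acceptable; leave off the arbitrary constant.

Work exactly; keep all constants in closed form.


The answer is -2*x**3*log(x)/3 + 2*x**3/9.
Step 1. Integrate ∫(-2*x**2*log(x)) dx by parts with u = log(x), dv = (-2*x**2) dx, so v = -2*x**3/3 [assuming x > 0]: now -2*x**3*log(x)/3 + ∫(2*x**2/3) dx.
Step 2. Evaluate the standard form: now -2*x**3*log(x)/3 + 2*x**3/9.
Answer: -2*x**3*log(x)/3 + 2*x**3/9.


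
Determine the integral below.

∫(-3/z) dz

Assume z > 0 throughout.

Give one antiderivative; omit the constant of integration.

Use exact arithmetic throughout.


Answer: -3*log(z).


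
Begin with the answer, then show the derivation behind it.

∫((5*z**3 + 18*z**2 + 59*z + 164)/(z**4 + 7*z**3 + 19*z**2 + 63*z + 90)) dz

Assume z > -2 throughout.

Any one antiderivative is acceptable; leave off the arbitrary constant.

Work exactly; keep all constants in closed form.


The answer is 2*log(z + 2) + 3*log(z + 5) + 2*atan(z/3)/3.
Step 1. Decompose ∫((5*z**3 + 18*z**2 + 59*z + 164)/(z**4 + 7*z**3 + 19*z**2 + 63*z + 90)) dz by partial fractions, (5*z**3 + 18*z**2 + 59*z + 164)/(z**4 + 7*z**3 + 19*z**2 + 63*z + 90) = 2/(z**2 + 9) + 3/(z + 5) + 2/(z + 2): now ∫(2/(z + 2)) dz + ∫(3/(z + 5)) dz + ∫(2/(z**2 + 9)) dz.
Step 2. Evaluate the standard form [assuming z > -2]: now 2*log(z + 2) + ∫(3/(z + 5)) dz + ∫(2/(z**2 + 9)) dz.
Step 3. Evaluate the standard form [assuming z > -5]: now 2*log(z + 2) + 3*log(z + 5) + ∫(2/(z**2 + 9)) dz.
Step 4. Evaluate the standard form: now 2*log(z + 2) + 3*log(z + 5) + 2*atan(z/3)/3.
Answer: 2*log(z + 2) + 3*log(z + 5) + 2*atan(z/3)/3.


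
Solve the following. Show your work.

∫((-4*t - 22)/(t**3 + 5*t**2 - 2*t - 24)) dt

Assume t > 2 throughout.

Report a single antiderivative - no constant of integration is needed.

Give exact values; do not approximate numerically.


Step 1. Decompose ∫((-4*t - 22)/(t**3 + 5*t**2 - 2*t - 24)) dt by partial fractions, (-4*t - 22)/(t**3 + 5*t**2 - 2*t - 24) = -1/(t + 4) + 2/(t + 3) - 1/(t - 2): now ∫(-1/(t - 2)) dt + ∫(2/(t + 3)) dt + ∫(-1/(t + 4)) dt.
Step 2. Evaluate the standard form [assuming t > -4]: now -log(t + 4) + ∫(-1/(t - 2)) dt + ∫(2/(t + 3)) dt.
Step 3. Evaluate the standard form [assuming t > -3]: now 2*log(t + 3) - log(t + 4) + ∫(-1/(t - 2)) dt.
Step 4. Evaluate the standard form [assuming t > 2]: now -log(t - 2) + 2*log(t + 3) - log(t + 4).
Answer: -log(t - 2) + 2*log(t + 3) - log(t + 4).


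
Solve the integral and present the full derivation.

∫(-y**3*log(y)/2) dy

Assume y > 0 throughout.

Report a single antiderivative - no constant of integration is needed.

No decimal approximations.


Step 1. Integrate ∫(-y**3*log(y)/2) dy by parts with u = log(y), dv = (-y**3/2) dy, so v = -y**4/8 [assuming y > 0]: now -y**4*log(y)/8 + ∫(y**3/8) dy.
Step 2. Evaluate the standard form: now -y**4*log(y)/8 + y**4/32.
Answer: -y**4*log(y)/8 + y**4/32.


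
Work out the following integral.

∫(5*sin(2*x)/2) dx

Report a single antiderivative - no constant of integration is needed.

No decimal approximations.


Answer: -5*cos(2*x)/4.


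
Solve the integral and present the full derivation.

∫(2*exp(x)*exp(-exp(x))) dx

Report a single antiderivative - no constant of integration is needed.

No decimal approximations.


Step 1. Substitute u = exp(x), turning ∫(2*exp(x)*exp(-exp(x))) dx into ∫(2*exp(-u)) du: now ∫(2*exp(-u)) du.
Step 2. Evaluate the standard form: now -2*exp(-u).
Step 3. Substitute back u = exp(x): now -2*exp(-exp(x)).
Answer: -2*exp(-exp(x)).


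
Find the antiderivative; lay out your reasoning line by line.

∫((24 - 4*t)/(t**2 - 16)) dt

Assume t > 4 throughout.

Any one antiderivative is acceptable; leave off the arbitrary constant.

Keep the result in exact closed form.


Step 1. Decompose ∫((24 - 4*t)/(t**2 - 16)) dt by partial fractions, (24 - 4*t)/(t**2 - 16) = -5/(t + 4) + 1/(t - 4): now ∫(1/(t - 4)) dt + ∫(-5/(t + 4)) dt.
Step 2. Evaluate the standard form [assuming t > -4]: now -5*log(t + 4) + ∫(1/(t - 4)) dt.
Step 3. Evaluate the standard form [assuming t > 4]: now log(t - 4) - 5*log(t + 4).
Answer: log(t - 4) - 5*log(t + 4).


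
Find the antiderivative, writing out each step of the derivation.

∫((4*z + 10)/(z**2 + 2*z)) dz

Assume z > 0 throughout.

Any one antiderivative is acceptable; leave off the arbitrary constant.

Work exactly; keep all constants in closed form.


Step 1. Decompose ∫((4*z + 10)/(z**2 + 2*z)) dz by partial fractions, (4*z + 10)/(z**2 + 2*z) = -1/(z + 2) + 5/z: now ∫(5/z) dz + ∫(-1/(z + 2)) dz.
Step 2. Evaluate the standard form [assuming z > -2]: now -log(z + 2) + ∫(5/z) dz.
Step 3. Evaluate the standard form [assuming z > 0]: now 5*log(z) - log(z + 2).
Answer: 5*log(z) - log(z + 2).


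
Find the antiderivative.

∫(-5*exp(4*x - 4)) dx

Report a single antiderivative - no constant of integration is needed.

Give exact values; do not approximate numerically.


Answer: -5*exp(4*x - 4)/4.


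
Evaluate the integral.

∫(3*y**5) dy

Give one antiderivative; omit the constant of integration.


Answer: y**6/2.


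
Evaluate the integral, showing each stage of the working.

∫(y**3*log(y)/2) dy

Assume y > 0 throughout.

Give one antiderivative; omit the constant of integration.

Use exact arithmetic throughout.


Step 1. Integrate ∫(y**3*log(y)/2) dy by parts with u = log(y), dv = (y**3/2) dy, so v = y**4/8 [assuming y > 0]: now y**4*log(y)/8 + ∫(-y**3/8) dy.
Step 2. Evaluate the standard form: now y**4*log(y)/8 - y**4/32.
Answer: y**4*log(y)/8 - y**4/32.


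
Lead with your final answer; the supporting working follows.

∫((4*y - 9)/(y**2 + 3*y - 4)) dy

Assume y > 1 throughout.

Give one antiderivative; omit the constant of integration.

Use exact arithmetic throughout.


The answer is -log(y - 1) + 5*log(y + 4).
Step 1. Decompose ∫((4*y - 9)/(y**2 + 3*y - 4)) dy by partial fractions, (4*y - 9)/(y**2 + 3*y - 4) = 5/(y + 4) - 1/(y - 1): now ∫(-1/(y - 1)) dy + ∫(5/(y + 4)) dy.
Step 2. Evaluate the standard form [assuming y > 1]: now -log(y - 1) + ∫(5/(y + 4)) dy.
Step 3. Evaluate the standard form [assuming y > -4]: now -log(y - 1) + 5*log(y + 4).
Answer: -log(y - 1) + 5*log(y + 4).


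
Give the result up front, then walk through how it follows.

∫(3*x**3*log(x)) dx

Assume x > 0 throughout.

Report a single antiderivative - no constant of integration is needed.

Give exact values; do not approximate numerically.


The answer is 3*x**4*log(x)/4 - 3*x**4/16.
Step 1. Integrate ∫(3*x**3*log(x)) dx by parts with u = log(x), dv = (3*x**3) dx, so v = 3*x**4/4 [assuming x > 0]: now 3*x**4*log(x)/4 + ∫(-3*x**3/4) dx.
Step 2. Evaluate the standard form: now 3*x**4*log(x)/4 - 3*x**4/16.
Answer: 3*x**4*log(x)/4 - 3*x**4/16.


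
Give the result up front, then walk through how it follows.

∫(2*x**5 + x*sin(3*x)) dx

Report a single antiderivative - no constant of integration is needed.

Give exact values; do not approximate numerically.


The answer is x**6/3 - x*cos(3*x)/3 + sin(3*x)/9.
Step 1. Rewrite: now ∫(2*x**5) dx + ∫(x*sin(3*x)) dx.
Step 2. Evaluate the standard form: now x**6/3 + ∫(x*sin(3*x)) dx.
Step 3. Integrate ∫(x*sin(3*x)) dx by parts with u = x, dv = (sin(3*x)) dx, so v = -cos(3*x)/3: now x**6/3 - x*cos(3*x)/3 + ∫(cos(3*x)/3) dx.
Step 4. Evaluate the standard form: now x**6/3 - x*cos(3*x)/3 + sin(3*x)/9.
Answer: x**6/3 - x*cos(3*x)/3 + sin(3*x)/9.


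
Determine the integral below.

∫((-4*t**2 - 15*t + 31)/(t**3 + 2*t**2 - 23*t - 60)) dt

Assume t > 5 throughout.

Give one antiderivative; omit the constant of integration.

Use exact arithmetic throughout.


Answer: -2*log(t - 5) - 5*log(t + 3) + 3*log(t + 4).


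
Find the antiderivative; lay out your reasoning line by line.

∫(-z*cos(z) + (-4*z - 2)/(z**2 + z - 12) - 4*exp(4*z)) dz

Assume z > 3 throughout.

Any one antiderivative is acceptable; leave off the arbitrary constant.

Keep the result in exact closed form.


Step 1. Rewrite: now ∫(-z*cos(z)) dz + ∫((-4*z - 2)/(z**2 + z - 12)) dz + ∫(-4*exp(4*z)) dz.
Step 2. Evaluate the standard form: now -exp(4*z) + ∫(-z*cos(z)) dz + ∫((-4*z - 2)/(z**2 + z - 12)) dz.
Step 3. Decompose ∫((-4*z - 2)/(z**2 + z - 12)) dz by partial fractions, (-4*z - 2)/(z**2 + z - 12) = -2/(z + 4) - 2/(z - 3): now -exp(4*z) + ∫(-z*cos(z)) dz + ∫(-2/(z - 3)) dz + ∫(-2/(z + 4)) dz.
Step 4. Evaluate the standard form [assuming z > 3]: now -exp(4*z) - 2*log(z - 3) + ∫(-z*cos(z)) dz + ∫(-2/(z + 4)) dz.
Step 5. Evaluate the standard form [assuming z > -4]: now -exp(4*z) - 2*log(z - 3) - 2*log(z + 4) + ∫(-z*cos(z)) dz.
Step 6. Integrate ∫(-z*cos(z)) dz by parts with u = z, dv = (-cos(z)) dz, so v = -sin(z): now -z*sin(z) - exp(4*z) - 2*log(z - 3) - 2*log(z + 4) + ∫(sin(z)) dz.
Step 7. Evaluate the standard form: now -z*sin(z) - exp(4*z) - 2*log(z - 3) - 2*log(z + 4) - cos(z).
Answer: -z*sin(z) - exp(4*z) - 2*log(z - 3) - 2*log(z + 4) - cos(z).


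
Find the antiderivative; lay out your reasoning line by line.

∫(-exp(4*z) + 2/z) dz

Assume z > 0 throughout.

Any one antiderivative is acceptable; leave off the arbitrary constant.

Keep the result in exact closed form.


Step 1. Rewrite: now ∫(2/z) dz + ∫(-exp(4*z)) dz.
Step 2. Evaluate the standard form: now -exp(4*z)/4 + ∫(2/z) dz.
Step 3. Evaluate the standard form [assuming z > 0]: now -exp(4*z)/4 + 2*log(z).
Answer: -exp(4*z)/4 + 2*log(z).


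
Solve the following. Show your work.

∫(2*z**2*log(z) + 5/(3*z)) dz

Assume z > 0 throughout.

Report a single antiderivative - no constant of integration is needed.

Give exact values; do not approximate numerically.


Step 1. Rewrite: now ∫(5/(3*z)) dz + ∫(2*z**2*log(z)) dz.
Step 2. Integrate ∫(2*z**2*log(z)) dz by parts with u = log(z), dv = (2*z**2) dz, so v = 2*z**3/3 [assuming z > 0]: now 2*z**3*log(z)/3 + ∫(5/(3*z)) dz + ∫(-2*z**2/3) dz.
Step 3. Evaluate the standard form: now 2*z**3*log(z)/3 - 2*z**3/9 + ∫(5/(3*z)) dz.
Step 4. Evaluate the standard form [assuming z > 0]: now 2*z**3*log(z)/3 - 2*z**3/9 + 5*log(z)/3.
Answer: 2*z**3*log(z)/3 - 2*z**3/9 + 5*log(z)/3.


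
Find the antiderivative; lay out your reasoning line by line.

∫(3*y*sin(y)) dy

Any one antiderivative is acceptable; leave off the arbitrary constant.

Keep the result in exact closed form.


Step 1. Integrate ∫(3*y*sin(y)) dy by parts with u = y, dv = (3*sin(y)) dy, so v = -3*cos(y): now -3*y*cos(y) + ∫(3*cos(y)) dy.
Step 2. Evaluate the standard form: now -3*y*cos(y) + 3*sin(y).
Answer: -3*y*cos(y) + 3*sin(y).


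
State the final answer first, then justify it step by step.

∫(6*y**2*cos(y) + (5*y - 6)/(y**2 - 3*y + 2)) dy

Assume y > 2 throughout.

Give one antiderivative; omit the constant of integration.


The answer is 6*y**2*sin(y) + 12*y*cos(y) + 4*log(y - 2) + log(y - 1) - 12*sin(y).
Step 1. Rewrite: now ∫(6*y**2*cos(y)) dy + ∫((5*y - 6)/(y**2 - 3*y + 2)) dy.
Step 2. Integrate ∫(6*y**2*cos(y)) dy by parts with u = y**2, dv = (6*cos(y)) dy, so v = 6*sin(y): now 6*y**2*sin(y) + ∫(-12*y*sin(y)) dy + ∫((5*y - 6)/(y**2 - 3*y + 2)) dy.
Step 3. Integrate ∫(-12*y*sin(y)) dy by parts with u = y, dv = (-12*sin(y)) dy, so v = 12*cos(y): now 6*y**2*sin(y) + 12*y*cos(y) + ∫((5*y - 6)/(y**2 - 3*y + 2)) dy + ∫(-12*cos(y)) dy.
Step 4. Evaluate the standard form: now 6*y**2*sin(y) + 12*y*cos(y) - 12*sin(y) + ∫((5*y - 6)/(y**2 - 3*y + 2)) dy.
Step 5. Decompose ∫((5*y - 6)/(y**2 - 3*y + 2)) dy by partial fractions, (5*y - 6)/(y**2 - 3*y + 2) = 1/(y - 1) + 4/(y - 2): now 6*y**2*sin(y) + 12*y*cos(y) - 12*sin(y) + ∫(4/(y - 2)) dy + ∫(1/(y - 1)) dy.
Step 6. Evaluate the standard form [assuming y > 2]: now 6*y**2*sin(y) + 12*y*cos(y) + 4*log(y - 2) - 12*sin(y) + ∫(1/(y - 1)) dy.
Step 7. Evaluate the standard form [assuming y > 1]: now 6*y**2*sin(y) + 12*y*cos(y) + 4*log(y - 2) + log(y - 1) - 12*sin(y).
Answer: 6*y**2*sin(y) + 12*y*cos(y) + 4*log(y - 2) + log(y - 1) - 12*sin(y).


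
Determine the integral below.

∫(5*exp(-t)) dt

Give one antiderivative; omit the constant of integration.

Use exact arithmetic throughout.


Answer: -5*exp(-t).


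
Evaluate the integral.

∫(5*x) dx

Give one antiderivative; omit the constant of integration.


Answer: 5*x**2/2.


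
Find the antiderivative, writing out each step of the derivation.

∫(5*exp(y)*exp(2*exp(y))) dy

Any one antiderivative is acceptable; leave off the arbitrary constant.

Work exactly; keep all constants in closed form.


Step 1. Substitute u = exp(y), turning ∫(5*exp(y)*exp(2*exp(y))) dy into ∫(5*exp(2*u)) du: now ∫(5*exp(2*u)) du.
Step 2. Evaluate the standard form: now 5*exp(2*u)/2.
Step 3. Substitute back u = exp(y): now 5*exp(2*exp(y))/2.
Answer: 5*exp(2*exp(y))/2.


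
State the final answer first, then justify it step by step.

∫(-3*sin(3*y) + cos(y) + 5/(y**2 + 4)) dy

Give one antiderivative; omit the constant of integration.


The answer is sin(y) + cos(3*y) + 5*atan(y/2)/2.
Step 1. Rewrite: now ∫(5/(y**2 + 4)) dy + ∫(-3*sin(3*y)) dy + ∫(cos(y)) dy.
Step 2. Evaluate the standard form: now cos(3*y) + ∫(5/(y**2 + 4)) dy + ∫(cos(y)) dy.
Step 3. Evaluate the standard form: now cos(3*y) + 5*atan(y/2)/2 + ∫(cos(y)) dy.
Step 4. Evaluate the standard form: now sin(y) + cos(3*y) + 5*atan(y/2)/2.
Answer: sin(y) + cos(3*y) + 5*atan(y/2)/2.


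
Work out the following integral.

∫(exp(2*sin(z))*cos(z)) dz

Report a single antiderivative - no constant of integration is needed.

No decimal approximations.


Answer: exp(2*sin(z))/2.


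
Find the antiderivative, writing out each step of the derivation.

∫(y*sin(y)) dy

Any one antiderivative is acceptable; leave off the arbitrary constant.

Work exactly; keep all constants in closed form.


Step 1. Integrate ∫(y*sin(y)) dy by parts with u = y, dv = (sin(y)) dy, so v = -cos(y): now -y*cos(y) + ∫(cos(y)) dy.
Step 2. Evaluate the standard form: now -y*cos(y) + sin(y).
Answer: -y*cos(y) + sin(y).


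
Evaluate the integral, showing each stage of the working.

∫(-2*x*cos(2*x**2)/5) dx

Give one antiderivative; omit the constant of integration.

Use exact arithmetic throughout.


Step 1. Substitute u = x**2, turning ∫(-2*x*cos(2*x**2)/5) dx into ∫(-cos(2*u)/5) du: now ∫(-cos(2*u)/5) du.
Step 2. Evaluate the standard form: now -sin(2*u)/10.
Step 3. Substitute back u = x**2: now -sin(2*x**2)/10.
Answer: -sin(2*x**2)/10.


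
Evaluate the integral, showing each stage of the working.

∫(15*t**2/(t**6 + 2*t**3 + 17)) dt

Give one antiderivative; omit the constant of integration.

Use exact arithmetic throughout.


Step 1. Substitute u = t**3 + 1, turning ∫(15*t**2/(t**6 + 2*t**3 + 17)) dt into ∫(5/(u**2 + 16)) du: now ∫(5/(u**2 + 16)) du.
Step 2. Evaluate the standard form: now 5*atan(u/4)/4.
Step 3. Substitute back u = t**3 + 1: now 5*atan(t**3/4 + 1/4)/4.
Answer: 5*atan(t**3/4 + 1/4)/4.


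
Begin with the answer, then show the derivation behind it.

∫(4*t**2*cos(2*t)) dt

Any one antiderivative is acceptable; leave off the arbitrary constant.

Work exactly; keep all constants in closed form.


The answer is 2*t**2*sin(2*t) + 2*t*cos(2*t) - sin(2*t).
Step 1. Integrate ∫(4*t**2*cos(2*t)) dt by parts with u = t**2, dv = (4*cos(2*t)) dt, so v = 2*sin(2*t): now 2*t**2*sin(2*t) + ∫(-4*t*sin(2*t)) dt.
Step 2. Integrate ∫(-4*t*sin(2*t)) dt by parts with u = t, dv = (-4*sin(2*t)) dt, so v = 2*cos(2*t): now 2*t**2*sin(2*t) + 2*t*cos(2*t) + ∫(-2*cos(2*t)) dt.
Step 3. Evaluate the standard form: now 2*t**2*sin(2*t) + 2*t*cos(2*t) - sin(2*t).
Answer: 2*t**2*sin(2*t) + 2*t*cos(2*t) - sin(2*t).


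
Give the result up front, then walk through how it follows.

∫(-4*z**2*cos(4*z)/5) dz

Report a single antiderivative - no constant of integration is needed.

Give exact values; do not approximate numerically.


The answer is -z**2*sin(4*z)/5 - z*cos(4*z)/10 + sin(4*z)/40.
Step 1. Integrate ∫(-4*z**2*cos(4*z)/5) dz by parts with u = z**2, dv = (-4*cos(4*z)/5) dz, so v = -sin(4*z)/5: now -z**2*sin(4*z)/5 + ∫(2*z*sin(4*z)/5) dz.
Step 2. Integrate ∫(2*z*sin(4*z)/5) dz by parts with u = z, dv = (2*sin(4*z)/5) dz, so v = -cos(4*z)/10: now -z**2*sin(4*z)/5 - z*cos(4*z)/10 + ∫(cos(4*z)/10) dz.
Step 3. Evaluate the standard form: now -z**2*sin(4*z)/5 - z*cos(4*z)/10 + sin(4*z)/40.
Answer: -z**2*sin(4*z)/5 - z*cos(4*z)/10 + sin(4*z)/40.


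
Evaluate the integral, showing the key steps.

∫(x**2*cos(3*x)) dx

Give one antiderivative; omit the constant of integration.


Step 1. Integrate ∫(x**2*cos(3*x)) dx by parts with u = x**2, dv = (cos(3*x)) dx, so v = sin(3*x)/3: now x**2*sin(3*x)/3 + ∫(-2*x*sin(3*x)/3) dx.
Step 2. Integrate ∫(-2*x*sin(3*x)/3) dx by parts with u = x, dv = (-2*sin(3*x)/3) dx, so v = 2*cos(3*x)/9: now x**2*sin(3*x)/3 + 2*x*cos(3*x)/9 + ∫(-2*cos(3*x)/9) dx.
Step 3. Evaluate the standard form: now x**2*sin(3*x)/3 + 2*x*cos(3*x)/9 - 2*sin(3*x)/27.
Answer: x**2*sin(3*x)/3 + 2*x*cos(3*x)/9 - 2*sin(3*x)/27.


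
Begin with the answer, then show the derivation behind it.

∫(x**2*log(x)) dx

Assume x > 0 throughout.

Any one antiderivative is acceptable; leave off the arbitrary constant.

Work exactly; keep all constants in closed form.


The answer is x**3*log(x)/3 - x**3/9.
Step 1. Integrate ∫(x**2*log(x)) dx by parts with u = log(x), dv = (x**2) dx, so v = x**3/3 [assuming x > 0]: now x**3*log(x)/3 + ∫(-x**2/3) dx.
Step 2. Evaluate the standard form: now x**3*log(x)/3 - x**3/9.
Answer: x**3*log(x)/3 - x**3/9.


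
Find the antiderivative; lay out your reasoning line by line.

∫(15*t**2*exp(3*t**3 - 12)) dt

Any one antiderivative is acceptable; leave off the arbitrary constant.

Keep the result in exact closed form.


Step 1. Substitute u = t**3 - 4, turning ∫(15*t**2*exp(3*t**3 - 12)) dt into ∫(5*exp(3*u)) du: now ∫(5*exp(3*u)) du.
Step 2. Evaluate the standard form: now 5*exp(3*u)/3.
Step 3. Substitute back u = t**3 - 4: now 5*exp(3*t**3 - 12)/3.
Answer: 5*exp(3*t**3 - 12)/3.


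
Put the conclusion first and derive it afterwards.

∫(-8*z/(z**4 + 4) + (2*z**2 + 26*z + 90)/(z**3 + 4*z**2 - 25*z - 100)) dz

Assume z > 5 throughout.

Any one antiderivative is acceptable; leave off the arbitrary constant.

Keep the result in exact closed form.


The answer is 3*log(z - 5) - 2*log(z + 4) + log(z + 5) - 2*atan(z**2/2).
Step 1. Rewrite: now ∫(-8*z/(z**4 + 4)) dz + ∫((2*z**2 + 26*z + 90)/(z**3 + 4*z**2 - 25*z - 100)) dz.
Step 2. Decompose ∫((2*z**2 + 26*z + 90)/(z**3 + 4*z**2 - 25*z - 100)) dz by partial fractions, (2*z**2 + 26*z + 90)/(z**3 + 4*z**2 - 25*z - 100) = 1/(z + 5) - 2/(z + 4) + 3/(z - 5): now ∫(-8*z/(z**4 + 4)) dz + ∫(3/(z - 5)) dz + ∫(-2/(z + 4)) dz + ∫(1/(z + 5)) dz.
Step 3. Evaluate the standard form [assuming z > -4]: now -2*log(z + 4) + ∫(-8*z/(z**4 + 4)) dz + ∫(3/(z - 5)) dz + ∫(1/(z + 5)) dz.
Step 4. Evaluate the standard form [assuming z > -5]: now -2*log(z + 4) + log(z + 5) + ∫(-8*z/(z**4 + 4)) dz + ∫(3/(z - 5)) dz.
Step 5. Evaluate the standard form [assuming z > 5]: now 3*log(z - 5) - 2*log(z + 4) + log(z + 5) + ∫(-8*z/(z**4 + 4)) dz.
Step 6. Substitute u = z**2, turning ∫(-8*z/(z**4 + 4)) dz into ∫(-4/(u**2 + 4)) du: now 3*log(z - 5) - 2*log(z + 4) + log(z + 5) + ∫(-4/(u**2 + 4)) du.
Step 7. Evaluate the standard form: now 3*log(z - 5) - 2*log(z + 4) + log(z + 5) - 2*atan(u/2).
Step 8. Substitute back u = z**2: now 3*log(z - 5) - 2*log(z + 4) + log(z + 5) - 2*atan(z**2/2).
Answer: 3*log(z - 5) - 2*log(z + 4) + log(z + 5) - 2*atan(z**2/2).


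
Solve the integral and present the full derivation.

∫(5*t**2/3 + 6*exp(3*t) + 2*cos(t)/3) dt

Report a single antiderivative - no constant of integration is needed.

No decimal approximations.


Step 1. Rewrite: now ∫(5*t**2/3) dt + ∫(6*exp(3*t)) dt + ∫(2*cos(t)/3) dt.
Step 2. Evaluate the standard form: now 2*exp(3*t) + ∫(5*t**2/3) dt + ∫(2*cos(t)/3) dt.
Step 3. Evaluate the standard form: now 2*exp(3*t) + 2*sin(t)/3 + ∫(5*t**2/3) dt.
Step 4. Evaluate the standard form: now 5*t**3/9 + 2*exp(3*t) + 2*sin(t)/3.
Answer: 5*t**3/9 + 2*exp(3*t) + 2*sin(t)/3.


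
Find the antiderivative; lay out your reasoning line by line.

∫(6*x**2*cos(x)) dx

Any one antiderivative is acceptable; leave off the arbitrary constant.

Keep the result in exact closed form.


Step 1. Integrate ∫(6*x**2*cos(x)) dx by parts with u = x**2, dv = (6*cos(x)) dx, so v = 6*sin(x): now 6*x**2*sin(x) + ∫(-12*x*sin(x)) dx.
Step 2. Integrate ∫(-12*x*sin(x)) dx by parts with u = x, dv = (-12*sin(x)) dx, so v = 12*cos(x): now 6*x**2*sin(x) + 12*x*cos(x) + ∫(-12*cos(x)) dx.
Step 3. Evaluate the standard form: now 6*x**2*sin(x) + 12*x*cos(x) - 12*sin(x).
Answer: 6*x**2*sin(x) + 12*x*cos(x) - 12*sin(x).


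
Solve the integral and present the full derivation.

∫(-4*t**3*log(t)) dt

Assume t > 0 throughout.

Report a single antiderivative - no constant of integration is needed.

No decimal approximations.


Step 1. Integrate ∫(-4*t**3*log(t)) dt by parts with u = log(t), dv = (-4*t**3) dt, so v = -t**4 [assuming t > 0]: now -t**4*log(t) + ∫(t**3) dt.
Step 2. Evaluate the standard form: now -t**4*log(t) + t**4/4.
Answer: -t**4*log(t) + t**4/4.


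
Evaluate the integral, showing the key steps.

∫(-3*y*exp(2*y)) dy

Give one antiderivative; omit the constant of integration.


Step 1. Integrate ∫(-3*y*exp(2*y)) dy by parts with u = y, dv = (-3*exp(2*y)) dy, so v = -3*exp(2*y)/2: now -3*y*exp(2*y)/2 + ∫(3*exp(2*y)/2) dy.
Step 2. Evaluate the standard form: now -3*y*exp(2*y)/2 + 3*exp(2*y)/4.
Answer: -3*y*exp(2*y)/2 + 3*exp(2*y)/4.


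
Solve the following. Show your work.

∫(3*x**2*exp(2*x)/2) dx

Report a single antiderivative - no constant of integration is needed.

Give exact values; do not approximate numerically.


Step 1. Integrate ∫(3*x**2*exp(2*x)/2) dx by parts with u = x**2, dv = (3*exp(2*x)/2) dx, so v = 3*exp(2*x)/4: now 3*x**2*exp(2*x)/4 + ∫(-3*x*exp(2*x)/2) dx.
Step 2. Integrate ∫(-3*x*exp(2*x)/2) dx by parts with u = x, dv = (-3*exp(2*x)/2) dx, so v = -3*exp(2*x)/4: now 3*x**2*exp(2*x)/4 - 3*x*exp(2*x)/4 + ∫(3*exp(2*x)/4) dx.
Step 3. Evaluate the standard form: now 3*x**2*exp(2*x)/4 - 3*x*exp(2*x)/4 + 3*exp(2*x)/8.
Answer: 3*x**2*exp(2*x)/4 - 3*x*exp(2*x)/4 + 3*exp(2*x)/8.
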